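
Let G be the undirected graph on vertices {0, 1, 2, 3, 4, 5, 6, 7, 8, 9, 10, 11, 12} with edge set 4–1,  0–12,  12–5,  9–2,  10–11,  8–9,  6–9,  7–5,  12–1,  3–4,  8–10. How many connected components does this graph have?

Component: {2, 6, 8, 9, 10, 11}
Component: {0, 1, 3, 4, 5, 7, 12}

2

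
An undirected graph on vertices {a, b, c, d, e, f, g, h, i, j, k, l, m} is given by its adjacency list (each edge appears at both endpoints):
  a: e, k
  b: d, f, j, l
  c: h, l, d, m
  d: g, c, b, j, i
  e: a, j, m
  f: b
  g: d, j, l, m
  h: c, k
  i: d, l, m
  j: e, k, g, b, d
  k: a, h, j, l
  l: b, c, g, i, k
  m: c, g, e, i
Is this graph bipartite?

j-d-b-j is an odd cycle (length 3), and a bipartite graph can contain only even cycles.

No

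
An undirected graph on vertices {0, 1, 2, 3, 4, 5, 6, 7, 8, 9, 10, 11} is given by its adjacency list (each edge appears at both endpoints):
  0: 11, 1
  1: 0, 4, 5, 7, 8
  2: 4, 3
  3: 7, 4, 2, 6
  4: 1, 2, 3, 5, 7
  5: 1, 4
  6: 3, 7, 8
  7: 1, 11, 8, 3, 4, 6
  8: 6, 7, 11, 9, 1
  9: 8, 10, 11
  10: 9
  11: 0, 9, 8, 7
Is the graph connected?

A breadth-first search from 0 visits 0, 1, 11, 4, 5, 8, 7, 9, 3, 2, 6, 10 — all 12 vertices — so the graph is connected.

Yes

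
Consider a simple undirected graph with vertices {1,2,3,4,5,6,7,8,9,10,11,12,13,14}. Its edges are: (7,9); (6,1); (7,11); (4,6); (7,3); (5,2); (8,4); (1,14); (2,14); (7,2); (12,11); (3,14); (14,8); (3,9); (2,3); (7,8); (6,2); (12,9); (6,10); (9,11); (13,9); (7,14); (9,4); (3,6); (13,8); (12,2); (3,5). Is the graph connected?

A breadth-first search from 1 visits 1, 6, 14, 2, 10, 4, 3, 7, 8, 5, 12, 9, 11, 13 — all 14 vertices — so the graph is connected.

Yes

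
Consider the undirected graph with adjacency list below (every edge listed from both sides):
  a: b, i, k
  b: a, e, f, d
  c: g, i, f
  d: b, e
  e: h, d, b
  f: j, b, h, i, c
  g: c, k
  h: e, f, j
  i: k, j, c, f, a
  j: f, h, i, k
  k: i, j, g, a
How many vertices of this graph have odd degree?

6

Degrees: a:3, b:4, c:3, d:2, e:3, f:5, g:2, h:3, i:5, j:4, k:4
Odd-degree vertices: a, c, e, f, h, i.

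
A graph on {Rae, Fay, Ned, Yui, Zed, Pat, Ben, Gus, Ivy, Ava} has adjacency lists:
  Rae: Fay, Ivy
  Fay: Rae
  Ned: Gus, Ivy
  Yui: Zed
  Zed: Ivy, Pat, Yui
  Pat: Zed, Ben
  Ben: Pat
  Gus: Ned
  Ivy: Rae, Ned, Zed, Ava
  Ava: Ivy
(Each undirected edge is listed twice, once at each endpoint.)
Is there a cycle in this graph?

No

|V| = 10, |E| = 9, number of components = 1.
A forest on 10 vertices with 1 component has exactly 9 edges, which matches — so no cycle.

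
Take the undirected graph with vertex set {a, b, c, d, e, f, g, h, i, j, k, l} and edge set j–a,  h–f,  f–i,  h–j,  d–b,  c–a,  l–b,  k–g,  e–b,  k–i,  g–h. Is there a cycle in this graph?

The graph has 12 vertices, 11 edges, and 2 connected components.
One cycle is h-g-k-i-f-h.

Yes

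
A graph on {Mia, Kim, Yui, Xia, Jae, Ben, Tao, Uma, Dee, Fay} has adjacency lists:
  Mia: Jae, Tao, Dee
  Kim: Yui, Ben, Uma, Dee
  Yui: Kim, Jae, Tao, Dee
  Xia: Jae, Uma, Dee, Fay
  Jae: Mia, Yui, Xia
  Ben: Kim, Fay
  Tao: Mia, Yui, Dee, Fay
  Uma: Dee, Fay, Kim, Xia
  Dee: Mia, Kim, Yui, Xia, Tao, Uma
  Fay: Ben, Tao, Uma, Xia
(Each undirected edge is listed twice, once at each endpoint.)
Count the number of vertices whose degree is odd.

2

Degrees: Mia:3, Kim:4, Yui:4, Xia:4, Jae:3, Ben:2, Tao:4, Uma:4, Dee:6, Fay:4
Odd-degree vertices: Mia, Jae.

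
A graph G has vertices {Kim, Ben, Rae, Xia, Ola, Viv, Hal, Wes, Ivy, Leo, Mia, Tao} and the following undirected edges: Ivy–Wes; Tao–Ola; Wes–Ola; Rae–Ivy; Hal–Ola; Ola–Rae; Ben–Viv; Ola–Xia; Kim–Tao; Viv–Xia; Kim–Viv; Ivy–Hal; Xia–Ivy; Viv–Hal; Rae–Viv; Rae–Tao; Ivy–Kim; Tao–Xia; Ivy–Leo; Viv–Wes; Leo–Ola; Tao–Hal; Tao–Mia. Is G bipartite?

Rae-Ola-Tao-Rae is an odd cycle (length 3), and a bipartite graph can contain only even cycles.

No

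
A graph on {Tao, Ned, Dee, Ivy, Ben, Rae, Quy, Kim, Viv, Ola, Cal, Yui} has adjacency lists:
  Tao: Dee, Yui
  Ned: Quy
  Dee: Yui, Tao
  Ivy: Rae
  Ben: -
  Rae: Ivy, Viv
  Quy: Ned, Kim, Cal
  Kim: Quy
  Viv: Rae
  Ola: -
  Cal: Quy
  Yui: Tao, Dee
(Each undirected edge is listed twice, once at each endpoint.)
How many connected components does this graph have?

5

Component: {Ben}
Component: {Ola}
Component: {Tao, Dee, Yui}
Component: {Ivy, Rae, Viv}
Component: {Ned, Quy, Kim, Cal}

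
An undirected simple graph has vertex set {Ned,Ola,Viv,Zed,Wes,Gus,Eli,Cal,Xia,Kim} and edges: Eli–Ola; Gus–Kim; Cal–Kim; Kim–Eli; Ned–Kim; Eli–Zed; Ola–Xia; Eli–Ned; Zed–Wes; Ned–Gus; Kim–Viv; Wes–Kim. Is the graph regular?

Degrees: Ned:3, Ola:2, Viv:1, Zed:2, Wes:2, Gus:2, Eli:4, Cal:1, Xia:1, Kim:6
Degrees are not all equal (e.g. deg(Viv)=1 but deg(Kim)=6); not regular.

No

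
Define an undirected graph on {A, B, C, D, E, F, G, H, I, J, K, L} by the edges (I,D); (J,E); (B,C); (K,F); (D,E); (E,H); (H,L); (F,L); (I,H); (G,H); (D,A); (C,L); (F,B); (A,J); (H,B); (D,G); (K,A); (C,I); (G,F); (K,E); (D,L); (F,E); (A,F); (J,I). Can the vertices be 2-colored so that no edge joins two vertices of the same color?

F-K-A-F is an odd cycle (length 3), and a bipartite graph can contain only even cycles.

No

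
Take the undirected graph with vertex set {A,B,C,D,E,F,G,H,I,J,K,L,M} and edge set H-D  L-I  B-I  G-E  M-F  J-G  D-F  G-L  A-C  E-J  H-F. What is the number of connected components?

4

Component: {K}
Component: {A, C}
Component: {D, F, H, M}
Component: {B, E, G, I, J, L}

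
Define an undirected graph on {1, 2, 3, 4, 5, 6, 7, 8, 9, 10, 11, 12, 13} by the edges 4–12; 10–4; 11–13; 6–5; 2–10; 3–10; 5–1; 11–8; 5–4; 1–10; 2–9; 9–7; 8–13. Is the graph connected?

No

Component: {8, 11, 13}
Component: {1, 2, 3, 4, 5, 6, 7, 9, 10, 12}
No edge joins these 2 groups, so the graph is disconnected.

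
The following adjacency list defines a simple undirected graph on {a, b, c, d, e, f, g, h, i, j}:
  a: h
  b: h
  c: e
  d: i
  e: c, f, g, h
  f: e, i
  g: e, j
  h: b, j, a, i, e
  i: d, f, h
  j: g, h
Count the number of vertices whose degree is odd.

Degrees: a:1, b:1, c:1, d:1, e:4, f:2, g:2, h:5, i:3, j:2
Odd-degree vertices: a, b, c, d, h, i.

6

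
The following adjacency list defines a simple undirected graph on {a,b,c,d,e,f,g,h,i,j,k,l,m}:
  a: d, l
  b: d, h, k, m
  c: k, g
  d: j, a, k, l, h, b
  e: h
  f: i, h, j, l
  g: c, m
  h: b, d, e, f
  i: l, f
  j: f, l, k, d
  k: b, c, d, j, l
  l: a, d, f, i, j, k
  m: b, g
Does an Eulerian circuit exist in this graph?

Degrees: a:2, b:4, c:2, d:6, e:1, f:4, g:2, h:4, i:2, j:4, k:5, l:6, m:2
e, k have odd degree; an Eulerian circuit needs every degree to be even, so none exists.

No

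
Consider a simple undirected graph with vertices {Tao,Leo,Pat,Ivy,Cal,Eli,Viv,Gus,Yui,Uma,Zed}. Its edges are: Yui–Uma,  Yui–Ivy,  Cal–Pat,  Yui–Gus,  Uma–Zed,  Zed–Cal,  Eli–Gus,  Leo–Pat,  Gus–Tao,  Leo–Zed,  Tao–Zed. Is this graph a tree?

The graph has 11 vertices and 11 edges.
It is not connected, so it is not a tree.

No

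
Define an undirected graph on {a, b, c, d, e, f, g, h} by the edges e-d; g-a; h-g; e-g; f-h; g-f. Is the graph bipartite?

No

The cycle f-g-h-f has length 3, which is odd, so the graph is not bipartite.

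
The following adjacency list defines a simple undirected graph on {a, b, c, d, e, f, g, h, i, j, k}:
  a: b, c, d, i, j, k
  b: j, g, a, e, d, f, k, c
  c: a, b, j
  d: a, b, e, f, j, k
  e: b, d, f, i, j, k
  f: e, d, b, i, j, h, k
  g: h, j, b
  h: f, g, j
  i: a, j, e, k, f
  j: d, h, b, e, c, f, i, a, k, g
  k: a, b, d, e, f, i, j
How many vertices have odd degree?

Degrees: a:6, b:8, c:3, d:6, e:6, f:7, g:3, h:3, i:5, j:10, k:7
Odd-degree vertices: c, f, g, h, i, k.

6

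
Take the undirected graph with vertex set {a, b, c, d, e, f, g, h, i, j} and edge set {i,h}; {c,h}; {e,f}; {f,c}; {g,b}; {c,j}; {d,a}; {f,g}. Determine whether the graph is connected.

Component: {a, d}
Component: {b, c, e, f, g, h, i, j}
There are 2 separate components, so the graph is not connected.

No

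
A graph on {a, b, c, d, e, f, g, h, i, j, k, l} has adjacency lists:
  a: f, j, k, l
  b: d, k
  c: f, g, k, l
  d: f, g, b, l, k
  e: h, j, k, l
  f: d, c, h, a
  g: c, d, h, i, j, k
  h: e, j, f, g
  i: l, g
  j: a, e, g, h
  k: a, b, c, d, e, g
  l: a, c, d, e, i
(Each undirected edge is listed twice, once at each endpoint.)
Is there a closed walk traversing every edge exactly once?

Degrees: a:4, b:2, c:4, d:5, e:4, f:4, g:6, h:4, i:2, j:4, k:6, l:5
Vertices with odd degree: d, l. An Eulerian circuit requires all degrees even.

No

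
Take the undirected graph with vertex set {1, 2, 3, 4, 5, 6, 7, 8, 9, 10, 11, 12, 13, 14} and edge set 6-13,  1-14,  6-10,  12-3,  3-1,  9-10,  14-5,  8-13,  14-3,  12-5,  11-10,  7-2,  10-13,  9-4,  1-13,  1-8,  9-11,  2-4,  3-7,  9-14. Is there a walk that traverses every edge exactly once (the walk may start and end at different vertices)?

Yes

Degrees: 1:4, 2:2, 3:4, 4:2, 5:2, 6:2, 7:2, 8:2, 9:4, 10:4, 11:2, 12:2, 13:4, 14:4
Odd-degree vertices: none (0 total).
With 0 odd-degree vertices and all edges in one connected piece, an Eulerian trail exists.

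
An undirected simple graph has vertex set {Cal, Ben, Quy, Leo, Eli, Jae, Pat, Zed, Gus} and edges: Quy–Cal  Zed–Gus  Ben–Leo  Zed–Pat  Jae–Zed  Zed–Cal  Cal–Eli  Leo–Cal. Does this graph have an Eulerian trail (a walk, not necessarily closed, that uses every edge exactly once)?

No

Degrees: Cal:4, Ben:1, Quy:1, Leo:2, Eli:1, Jae:1, Pat:1, Zed:4, Gus:1
Odd-degree vertices: Ben, Quy, Eli, Jae, Pat, Gus (6 total).
With 6 odd-degree vertices (more than two), no single trail can use every edge.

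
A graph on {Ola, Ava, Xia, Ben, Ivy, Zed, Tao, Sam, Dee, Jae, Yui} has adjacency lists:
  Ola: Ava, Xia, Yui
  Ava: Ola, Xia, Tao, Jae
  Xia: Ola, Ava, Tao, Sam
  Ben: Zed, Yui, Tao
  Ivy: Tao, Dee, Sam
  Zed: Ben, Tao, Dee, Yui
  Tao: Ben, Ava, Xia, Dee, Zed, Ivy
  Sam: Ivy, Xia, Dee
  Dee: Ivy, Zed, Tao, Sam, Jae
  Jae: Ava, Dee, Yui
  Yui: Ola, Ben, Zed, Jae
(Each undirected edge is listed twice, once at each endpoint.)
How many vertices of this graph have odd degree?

6

Degrees: Ola:3, Ava:4, Xia:4, Ben:3, Ivy:3, Zed:4, Tao:6, Sam:3, Dee:5, Jae:3, Yui:4
Odd-degree vertices: Ola, Ben, Ivy, Sam, Dee, Jae.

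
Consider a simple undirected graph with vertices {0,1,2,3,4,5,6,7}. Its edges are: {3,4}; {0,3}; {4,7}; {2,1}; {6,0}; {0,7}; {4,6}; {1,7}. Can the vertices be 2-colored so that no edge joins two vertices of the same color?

Yes

Color {2, 3, 5, 6, 7} black and {0, 1, 4} white. No edge joins two same-colored vertices, so the graph is bipartite.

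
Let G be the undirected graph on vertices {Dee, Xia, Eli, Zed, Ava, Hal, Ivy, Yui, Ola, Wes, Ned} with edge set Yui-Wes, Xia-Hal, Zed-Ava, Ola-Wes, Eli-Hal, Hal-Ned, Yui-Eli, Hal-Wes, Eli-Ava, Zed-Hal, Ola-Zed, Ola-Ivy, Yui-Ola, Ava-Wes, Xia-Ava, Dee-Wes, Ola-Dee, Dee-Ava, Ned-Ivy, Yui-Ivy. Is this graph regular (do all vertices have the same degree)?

Degrees: Dee:3, Xia:2, Eli:3, Zed:3, Ava:5, Hal:5, Ivy:3, Yui:4, Ola:5, Wes:5, Ned:2
Degrees are not all equal (e.g. deg(Xia)=2 but deg(Ava)=5); not regular.

No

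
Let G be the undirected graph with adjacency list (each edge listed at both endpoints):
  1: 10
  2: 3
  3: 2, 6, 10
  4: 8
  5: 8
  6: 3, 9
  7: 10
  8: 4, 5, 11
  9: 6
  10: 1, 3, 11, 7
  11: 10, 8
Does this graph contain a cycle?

No

The graph has 11 vertices, 10 edges, and 1 connected component.
Since 10 = 11 - 1, the graph is a forest and contains no cycle.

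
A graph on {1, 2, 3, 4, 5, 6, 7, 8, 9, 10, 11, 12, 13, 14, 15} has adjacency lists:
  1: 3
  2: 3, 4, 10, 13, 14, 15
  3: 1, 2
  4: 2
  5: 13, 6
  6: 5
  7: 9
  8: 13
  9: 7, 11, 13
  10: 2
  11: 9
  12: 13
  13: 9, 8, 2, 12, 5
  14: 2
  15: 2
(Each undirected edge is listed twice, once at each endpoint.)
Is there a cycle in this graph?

No

The graph has 15 vertices, 14 edges, and 1 connected component.
Since 14 = 15 - 1, the graph is a forest and contains no cycle.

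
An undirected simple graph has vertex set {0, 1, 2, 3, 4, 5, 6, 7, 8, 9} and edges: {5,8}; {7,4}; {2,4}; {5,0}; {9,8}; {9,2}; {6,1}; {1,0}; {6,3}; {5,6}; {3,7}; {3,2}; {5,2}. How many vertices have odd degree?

2

Degrees: 0:2, 1:2, 2:4, 3:3, 4:2, 5:4, 6:3, 7:2, 8:2, 9:2
Odd-degree vertices: 3, 6.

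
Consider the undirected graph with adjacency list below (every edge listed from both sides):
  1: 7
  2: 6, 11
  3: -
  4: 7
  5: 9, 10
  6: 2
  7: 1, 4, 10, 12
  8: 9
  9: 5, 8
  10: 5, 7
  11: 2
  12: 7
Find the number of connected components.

Component: {3}
Component: {2, 6, 11}
Component: {1, 4, 5, 7, 8, 9, 10, 12}

3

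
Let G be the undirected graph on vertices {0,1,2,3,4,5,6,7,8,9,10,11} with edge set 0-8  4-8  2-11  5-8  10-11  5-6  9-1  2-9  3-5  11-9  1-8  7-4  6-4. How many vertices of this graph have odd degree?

Degrees: 0:1, 1:2, 2:2, 3:1, 4:3, 5:3, 6:2, 7:1, 8:4, 9:3, 10:1, 11:3
Odd-degree vertices: 0, 3, 4, 5, 7, 9, 10, 11.

8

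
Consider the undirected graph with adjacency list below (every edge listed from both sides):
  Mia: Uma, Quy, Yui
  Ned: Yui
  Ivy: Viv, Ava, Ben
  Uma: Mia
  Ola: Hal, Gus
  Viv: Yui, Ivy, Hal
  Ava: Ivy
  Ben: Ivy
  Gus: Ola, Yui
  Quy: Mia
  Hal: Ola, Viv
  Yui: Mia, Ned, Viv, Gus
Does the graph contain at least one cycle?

|V| = 12, |E| = 12, number of components = 1.
Since 12 > 12 - 1, a cycle must exist; for instance Yui-Viv-Hal-Ola-Gus-Yui.

Yes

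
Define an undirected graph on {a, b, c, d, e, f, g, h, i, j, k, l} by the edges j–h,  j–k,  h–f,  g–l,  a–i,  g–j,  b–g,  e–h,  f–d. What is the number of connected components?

3

Component: {c}
Component: {a, i}
Component: {b, d, e, f, g, h, j, k, l}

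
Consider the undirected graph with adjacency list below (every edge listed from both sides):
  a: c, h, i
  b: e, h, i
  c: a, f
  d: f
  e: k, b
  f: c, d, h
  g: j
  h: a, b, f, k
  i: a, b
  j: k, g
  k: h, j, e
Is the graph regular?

Degrees: a:3, b:3, c:2, d:1, e:2, f:3, g:1, h:4, i:2, j:2, k:3
Degrees are not all equal (e.g. deg(d)=1 but deg(h)=4); not regular.

No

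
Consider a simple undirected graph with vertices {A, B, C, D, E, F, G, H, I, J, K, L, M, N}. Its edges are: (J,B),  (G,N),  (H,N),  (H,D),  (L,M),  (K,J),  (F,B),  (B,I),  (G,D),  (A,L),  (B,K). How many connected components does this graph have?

5

Component: {C}
Component: {E}
Component: {A, L, M}
Component: {D, G, H, N}
Component: {B, F, I, J, K}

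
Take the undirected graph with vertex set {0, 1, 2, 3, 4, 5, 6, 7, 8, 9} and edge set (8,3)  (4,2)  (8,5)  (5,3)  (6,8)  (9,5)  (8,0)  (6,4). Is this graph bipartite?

No

The cycle 8-3-5-8 has length 3, which is odd, so the graph is not bipartite.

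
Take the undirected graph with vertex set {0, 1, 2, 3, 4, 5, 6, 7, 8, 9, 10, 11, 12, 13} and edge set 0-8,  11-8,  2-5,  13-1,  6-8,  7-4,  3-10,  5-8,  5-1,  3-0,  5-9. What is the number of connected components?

Component: {12}
Component: {4, 7}
Component: {0, 1, 2, 3, 5, 6, 8, 9, 10, 11, 13}

3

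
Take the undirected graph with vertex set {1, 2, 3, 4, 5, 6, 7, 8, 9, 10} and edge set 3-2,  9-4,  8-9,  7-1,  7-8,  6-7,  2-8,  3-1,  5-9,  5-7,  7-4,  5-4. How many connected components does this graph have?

2

Component: {10}
Component: {1, 2, 3, 4, 5, 6, 7, 8, 9}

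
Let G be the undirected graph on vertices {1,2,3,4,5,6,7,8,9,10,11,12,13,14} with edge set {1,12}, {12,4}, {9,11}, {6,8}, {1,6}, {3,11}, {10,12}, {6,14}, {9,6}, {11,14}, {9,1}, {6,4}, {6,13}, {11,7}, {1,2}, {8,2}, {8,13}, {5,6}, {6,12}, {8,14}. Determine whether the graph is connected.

A breadth-first search from 1 visits 1, 12, 2, 9, 6, 10, 4, 8, 11, 14, 5, 13, 7, 3 — all 14 vertices — so the graph is connected.

Yes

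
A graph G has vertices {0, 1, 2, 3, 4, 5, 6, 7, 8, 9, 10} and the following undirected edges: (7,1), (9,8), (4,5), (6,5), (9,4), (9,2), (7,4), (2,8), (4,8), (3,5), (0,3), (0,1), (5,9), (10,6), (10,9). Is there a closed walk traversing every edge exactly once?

Degrees: 0:2, 1:2, 2:2, 3:2, 4:4, 5:4, 6:2, 7:2, 8:3, 9:5, 10:2
Vertices with odd degree: 8, 9. An Eulerian circuit requires all degrees even.

No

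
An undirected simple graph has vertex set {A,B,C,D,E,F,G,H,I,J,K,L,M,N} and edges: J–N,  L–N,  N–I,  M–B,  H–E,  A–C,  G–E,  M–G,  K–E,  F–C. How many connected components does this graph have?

4

Component: {D}
Component: {A, C, F}
Component: {I, J, L, N}
Component: {B, E, G, H, K, M}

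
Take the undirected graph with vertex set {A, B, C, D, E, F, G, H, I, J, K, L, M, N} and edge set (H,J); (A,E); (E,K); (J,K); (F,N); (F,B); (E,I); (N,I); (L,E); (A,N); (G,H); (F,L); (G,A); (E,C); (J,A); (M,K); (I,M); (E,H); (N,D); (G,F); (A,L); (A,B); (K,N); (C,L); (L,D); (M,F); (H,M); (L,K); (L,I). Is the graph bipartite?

No

L-C-E-L is an odd cycle (length 3), and a bipartite graph can contain only even cycles.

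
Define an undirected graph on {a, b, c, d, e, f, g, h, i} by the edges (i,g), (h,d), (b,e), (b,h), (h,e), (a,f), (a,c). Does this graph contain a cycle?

Yes

The graph has 9 vertices, 7 edges, and 3 connected components.
One cycle is b-e-h-b.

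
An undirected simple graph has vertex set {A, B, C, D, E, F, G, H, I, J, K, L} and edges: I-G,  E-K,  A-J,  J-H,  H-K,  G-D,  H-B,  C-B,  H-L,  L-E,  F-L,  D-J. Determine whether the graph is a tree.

The graph has 12 vertices and 12 edges.
Connected but with 12 > 11 edges, so it has a cycle and is not a tree.

No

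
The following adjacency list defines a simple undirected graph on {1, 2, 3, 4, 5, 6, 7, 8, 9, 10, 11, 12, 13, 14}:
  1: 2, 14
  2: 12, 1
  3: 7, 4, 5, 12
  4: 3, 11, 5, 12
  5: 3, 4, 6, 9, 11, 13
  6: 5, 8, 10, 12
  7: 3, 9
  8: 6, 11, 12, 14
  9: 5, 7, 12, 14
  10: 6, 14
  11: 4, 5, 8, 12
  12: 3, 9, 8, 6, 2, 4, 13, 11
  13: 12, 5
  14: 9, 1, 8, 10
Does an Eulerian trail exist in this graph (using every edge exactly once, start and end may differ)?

Degrees: 1:2, 2:2, 3:4, 4:4, 5:6, 6:4, 7:2, 8:4, 9:4, 10:2, 11:4, 12:8, 13:2, 14:4
Odd-degree vertices: none (0 total).
The non-isolated vertices are connected and exactly 0 have odd degree, so an Eulerian trail exists.

Yes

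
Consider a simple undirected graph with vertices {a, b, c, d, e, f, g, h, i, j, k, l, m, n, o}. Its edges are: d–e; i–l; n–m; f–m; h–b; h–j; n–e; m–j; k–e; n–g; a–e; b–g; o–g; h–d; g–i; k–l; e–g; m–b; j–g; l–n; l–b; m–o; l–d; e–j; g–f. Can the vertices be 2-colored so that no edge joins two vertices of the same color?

No

n-e-g-n is an odd cycle (length 3), and a bipartite graph can contain only even cycles.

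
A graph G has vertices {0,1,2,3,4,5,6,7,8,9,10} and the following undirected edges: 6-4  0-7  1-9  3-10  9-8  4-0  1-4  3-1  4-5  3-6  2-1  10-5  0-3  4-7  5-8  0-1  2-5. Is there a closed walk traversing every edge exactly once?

Degrees: 0:4, 1:5, 2:2, 3:4, 4:5, 5:4, 6:2, 7:2, 8:2, 9:2, 10:2
Vertices with odd degree: 1, 4. An Eulerian circuit requires all degrees even.

No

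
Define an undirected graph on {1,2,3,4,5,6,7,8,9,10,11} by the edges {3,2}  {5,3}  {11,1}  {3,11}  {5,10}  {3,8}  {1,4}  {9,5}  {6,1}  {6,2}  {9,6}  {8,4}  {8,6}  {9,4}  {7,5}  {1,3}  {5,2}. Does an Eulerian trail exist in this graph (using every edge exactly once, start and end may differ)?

No

Degrees: 1:4, 2:3, 3:5, 4:3, 5:5, 6:4, 7:1, 8:3, 9:3, 10:1, 11:2
Odd-degree vertices: 2, 3, 4, 5, 7, 8, 9, 10 (8 total).
An Eulerian trail requires 0 or 2 odd-degree vertices; here there are 8.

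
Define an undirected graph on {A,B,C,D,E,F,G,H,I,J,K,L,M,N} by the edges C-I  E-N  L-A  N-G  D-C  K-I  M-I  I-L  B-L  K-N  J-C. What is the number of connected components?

3

Component: {F}
Component: {H}
Component: {A, B, C, D, E, G, I, J, K, L, M, N}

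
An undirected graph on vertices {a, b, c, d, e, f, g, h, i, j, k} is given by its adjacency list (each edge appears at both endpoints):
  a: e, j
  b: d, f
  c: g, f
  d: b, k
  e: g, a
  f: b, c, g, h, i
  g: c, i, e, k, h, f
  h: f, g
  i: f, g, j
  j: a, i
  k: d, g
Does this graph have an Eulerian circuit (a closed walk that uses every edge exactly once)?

No

Degrees: a:2, b:2, c:2, d:2, e:2, f:5, g:6, h:2, i:3, j:2, k:2
f, i have odd degree; an Eulerian circuit needs every degree to be even, so none exists.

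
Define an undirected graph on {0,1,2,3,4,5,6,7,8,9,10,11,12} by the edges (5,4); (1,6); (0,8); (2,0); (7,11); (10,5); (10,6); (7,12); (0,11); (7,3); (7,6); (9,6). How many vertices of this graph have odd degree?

8

Degrees: 0:3, 1:1, 2:1, 3:1, 4:1, 5:2, 6:4, 7:4, 8:1, 9:1, 10:2, 11:2, 12:1
Odd-degree vertices: 0, 1, 2, 3, 4, 8, 9, 12.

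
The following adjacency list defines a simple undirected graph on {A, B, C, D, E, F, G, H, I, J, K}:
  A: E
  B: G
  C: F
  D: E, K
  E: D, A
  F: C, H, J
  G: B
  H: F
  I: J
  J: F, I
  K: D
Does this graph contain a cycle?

The graph has 11 vertices, 8 edges, and 3 connected components.
Since 8 = 11 - 3, the graph is a forest and contains no cycle.

No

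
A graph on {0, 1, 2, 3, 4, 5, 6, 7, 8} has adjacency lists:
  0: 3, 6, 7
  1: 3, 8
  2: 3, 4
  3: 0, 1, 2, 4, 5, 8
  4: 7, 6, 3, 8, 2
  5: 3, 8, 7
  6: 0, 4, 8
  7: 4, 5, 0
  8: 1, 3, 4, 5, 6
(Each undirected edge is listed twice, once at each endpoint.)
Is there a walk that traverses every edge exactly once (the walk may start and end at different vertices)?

Degrees: 0:3, 1:2, 2:2, 3:6, 4:5, 5:3, 6:3, 7:3, 8:5
Odd-degree vertices: 0, 4, 5, 6, 7, 8 (6 total).
An Eulerian trail requires 0 or 2 odd-degree vertices; here there are 6.

No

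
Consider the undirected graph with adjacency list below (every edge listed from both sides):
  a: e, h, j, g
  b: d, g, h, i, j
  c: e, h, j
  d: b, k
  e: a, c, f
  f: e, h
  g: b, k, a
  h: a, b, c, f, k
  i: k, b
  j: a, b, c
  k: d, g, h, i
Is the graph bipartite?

Yes

A valid 2-coloring puts {d, e, g, h, i, j} on one side and {a, b, c, f, k} on the other; every edge crosses between the two sides.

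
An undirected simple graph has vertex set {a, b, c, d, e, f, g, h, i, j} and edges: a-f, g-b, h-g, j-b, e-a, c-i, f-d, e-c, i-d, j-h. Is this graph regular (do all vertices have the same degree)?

Degrees: a:2, b:2, c:2, d:2, e:2, f:2, g:2, h:2, i:2, j:2
Every vertex has degree 2, so the graph is 2-regular.

Yes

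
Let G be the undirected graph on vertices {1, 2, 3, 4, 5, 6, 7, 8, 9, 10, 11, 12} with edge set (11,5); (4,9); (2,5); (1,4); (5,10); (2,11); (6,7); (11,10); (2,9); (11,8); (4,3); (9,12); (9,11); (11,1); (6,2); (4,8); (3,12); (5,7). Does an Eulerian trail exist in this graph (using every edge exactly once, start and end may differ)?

Yes

Degrees: 1:2, 2:4, 3:2, 4:4, 5:4, 6:2, 7:2, 8:2, 9:4, 10:2, 11:6, 12:2
Odd-degree vertices: none (0 total).
The non-isolated vertices are connected and exactly 0 have odd degree, so an Eulerian trail exists.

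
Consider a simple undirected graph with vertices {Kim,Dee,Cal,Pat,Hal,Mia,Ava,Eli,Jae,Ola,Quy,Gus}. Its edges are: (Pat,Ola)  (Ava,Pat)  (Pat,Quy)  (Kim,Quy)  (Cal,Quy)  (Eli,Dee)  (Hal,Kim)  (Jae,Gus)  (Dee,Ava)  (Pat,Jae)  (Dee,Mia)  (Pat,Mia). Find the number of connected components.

1

Component: {Kim, Dee, Cal, Pat, Hal, Mia, Ava, Eli, Jae, Ola, Quy, Gus}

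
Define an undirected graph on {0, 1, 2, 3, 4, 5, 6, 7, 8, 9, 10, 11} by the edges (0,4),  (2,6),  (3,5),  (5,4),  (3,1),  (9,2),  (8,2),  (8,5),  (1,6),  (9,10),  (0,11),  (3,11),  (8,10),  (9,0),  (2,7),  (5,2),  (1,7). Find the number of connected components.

1

Component: {0, 1, 2, 3, 4, 5, 6, 7, 8, 9, 10, 11}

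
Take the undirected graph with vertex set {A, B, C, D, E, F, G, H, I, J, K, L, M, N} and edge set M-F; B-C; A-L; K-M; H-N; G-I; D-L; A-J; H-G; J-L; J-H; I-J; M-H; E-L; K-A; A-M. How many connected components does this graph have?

Component: {B, C}
Component: {A, D, E, F, G, H, I, J, K, L, M, N}

2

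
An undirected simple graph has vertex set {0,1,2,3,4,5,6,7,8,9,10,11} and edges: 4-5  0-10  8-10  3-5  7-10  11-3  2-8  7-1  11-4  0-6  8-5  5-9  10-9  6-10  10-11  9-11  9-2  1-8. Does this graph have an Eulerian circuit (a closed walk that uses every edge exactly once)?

Degrees: 0:2, 1:2, 2:2, 3:2, 4:2, 5:4, 6:2, 7:2, 8:4, 9:4, 10:6, 11:4
Every vertex has even degree and the edges form a single connected piece, so an Eulerian circuit exists.

Yes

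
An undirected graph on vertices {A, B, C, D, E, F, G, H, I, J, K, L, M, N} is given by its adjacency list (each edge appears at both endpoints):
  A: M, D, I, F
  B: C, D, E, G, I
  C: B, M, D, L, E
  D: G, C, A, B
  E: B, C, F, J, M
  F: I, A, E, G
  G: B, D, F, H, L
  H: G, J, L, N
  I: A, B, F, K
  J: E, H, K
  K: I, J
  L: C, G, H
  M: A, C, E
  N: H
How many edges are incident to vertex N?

Neighbors of N: H.

1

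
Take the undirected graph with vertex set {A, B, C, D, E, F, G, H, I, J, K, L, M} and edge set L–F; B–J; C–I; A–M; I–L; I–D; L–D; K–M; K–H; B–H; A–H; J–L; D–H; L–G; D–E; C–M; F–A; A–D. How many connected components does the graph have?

Component: {A, B, C, D, E, F, G, H, I, J, K, L, M}

1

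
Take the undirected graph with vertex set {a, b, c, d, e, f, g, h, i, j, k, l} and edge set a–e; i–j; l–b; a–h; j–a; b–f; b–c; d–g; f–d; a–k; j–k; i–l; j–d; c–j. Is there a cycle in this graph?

Yes

|V| = 12, |E| = 14, number of components = 1.
One cycle is j-c-b-f-d-j.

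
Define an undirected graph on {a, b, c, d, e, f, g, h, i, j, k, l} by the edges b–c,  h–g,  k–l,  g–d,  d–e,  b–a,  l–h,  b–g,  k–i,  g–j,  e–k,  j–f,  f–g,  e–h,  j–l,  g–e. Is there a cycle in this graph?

The graph has 12 vertices, 16 edges, and 1 connected component.
Since 16 > 12 - 1, a cycle must exist; for instance h-e-k-l-h.

Yes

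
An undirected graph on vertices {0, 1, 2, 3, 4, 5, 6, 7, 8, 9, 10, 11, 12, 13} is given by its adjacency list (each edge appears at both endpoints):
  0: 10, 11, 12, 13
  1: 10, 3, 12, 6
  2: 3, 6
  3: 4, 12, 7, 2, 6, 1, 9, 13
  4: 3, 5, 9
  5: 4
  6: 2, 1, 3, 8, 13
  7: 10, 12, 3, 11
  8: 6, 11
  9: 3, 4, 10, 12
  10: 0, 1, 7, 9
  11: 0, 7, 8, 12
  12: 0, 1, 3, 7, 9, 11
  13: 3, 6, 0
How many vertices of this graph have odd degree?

Degrees: 0:4, 1:4, 2:2, 3:8, 4:3, 5:1, 6:5, 7:4, 8:2, 9:4, 10:4, 11:4, 12:6, 13:3
Odd-degree vertices: 4, 5, 6, 13.

4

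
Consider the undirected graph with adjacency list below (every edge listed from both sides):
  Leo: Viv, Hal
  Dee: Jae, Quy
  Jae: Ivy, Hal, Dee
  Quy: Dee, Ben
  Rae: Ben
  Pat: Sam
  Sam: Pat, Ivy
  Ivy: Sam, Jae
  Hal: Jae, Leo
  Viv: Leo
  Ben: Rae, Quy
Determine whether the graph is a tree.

The graph has 11 vertices and 10 edges.
Connected and |E| = |V| - 1, which characterizes a tree.

Yes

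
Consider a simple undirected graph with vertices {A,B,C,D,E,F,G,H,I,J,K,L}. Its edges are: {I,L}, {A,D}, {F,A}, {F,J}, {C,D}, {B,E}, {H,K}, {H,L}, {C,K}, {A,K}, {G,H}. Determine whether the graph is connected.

No

Component: {B, E}
Component: {A, C, D, F, G, H, I, J, K, L}
No edge joins these 2 groups, so the graph is disconnected.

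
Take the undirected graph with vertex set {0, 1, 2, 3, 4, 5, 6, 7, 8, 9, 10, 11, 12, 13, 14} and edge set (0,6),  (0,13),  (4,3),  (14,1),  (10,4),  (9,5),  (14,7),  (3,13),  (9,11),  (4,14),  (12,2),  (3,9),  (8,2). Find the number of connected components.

Component: {2, 8, 12}
Component: {0, 1, 3, 4, 5, 6, 7, 9, 10, 11, 13, 14}

2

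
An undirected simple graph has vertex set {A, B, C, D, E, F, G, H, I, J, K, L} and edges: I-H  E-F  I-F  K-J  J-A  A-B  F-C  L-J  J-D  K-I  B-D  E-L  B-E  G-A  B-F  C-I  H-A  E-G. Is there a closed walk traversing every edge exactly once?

Yes

Degrees: A:4, B:4, C:2, D:2, E:4, F:4, G:2, H:2, I:4, J:4, K:2, L:2
Every vertex has even degree and the edges form a single connected piece, so an Eulerian circuit exists.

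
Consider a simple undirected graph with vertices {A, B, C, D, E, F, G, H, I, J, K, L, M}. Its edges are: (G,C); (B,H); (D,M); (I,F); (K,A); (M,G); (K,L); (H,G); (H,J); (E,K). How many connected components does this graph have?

Component: {F, I}
Component: {A, E, K, L}
Component: {B, C, D, G, H, J, M}

3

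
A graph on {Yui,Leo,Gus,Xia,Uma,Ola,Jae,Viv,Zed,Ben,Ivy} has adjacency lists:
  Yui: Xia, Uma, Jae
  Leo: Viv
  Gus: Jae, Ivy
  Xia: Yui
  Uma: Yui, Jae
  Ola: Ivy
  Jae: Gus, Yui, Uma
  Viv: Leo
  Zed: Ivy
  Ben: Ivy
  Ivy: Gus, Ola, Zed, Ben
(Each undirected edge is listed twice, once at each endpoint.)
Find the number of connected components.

Component: {Leo, Viv}
Component: {Yui, Gus, Xia, Uma, Ola, Jae, Zed, Ben, Ivy}

2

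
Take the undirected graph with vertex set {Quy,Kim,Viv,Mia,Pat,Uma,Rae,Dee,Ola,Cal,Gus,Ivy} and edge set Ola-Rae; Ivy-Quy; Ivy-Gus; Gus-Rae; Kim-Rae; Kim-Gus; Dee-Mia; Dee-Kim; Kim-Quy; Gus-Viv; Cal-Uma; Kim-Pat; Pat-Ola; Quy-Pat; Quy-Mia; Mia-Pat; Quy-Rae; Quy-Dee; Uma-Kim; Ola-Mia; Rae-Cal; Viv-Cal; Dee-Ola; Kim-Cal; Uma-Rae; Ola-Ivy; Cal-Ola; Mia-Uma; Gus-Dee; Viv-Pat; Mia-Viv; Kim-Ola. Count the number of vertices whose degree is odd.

6

Degrees: Quy:6, Kim:8, Viv:4, Mia:6, Pat:5, Uma:4, Rae:6, Dee:5, Ola:7, Cal:5, Gus:5, Ivy:3
Odd-degree vertices: Pat, Dee, Ola, Cal, Gus, Ivy.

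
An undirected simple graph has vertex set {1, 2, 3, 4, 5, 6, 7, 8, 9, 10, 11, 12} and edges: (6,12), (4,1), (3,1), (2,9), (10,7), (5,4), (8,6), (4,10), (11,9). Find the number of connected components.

3

Component: {2, 9, 11}
Component: {6, 8, 12}
Component: {1, 3, 4, 5, 7, 10}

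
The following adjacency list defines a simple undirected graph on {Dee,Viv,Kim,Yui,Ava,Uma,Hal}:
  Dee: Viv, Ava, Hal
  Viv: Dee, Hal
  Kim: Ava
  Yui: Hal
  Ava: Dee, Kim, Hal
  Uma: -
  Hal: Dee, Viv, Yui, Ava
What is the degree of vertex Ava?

Neighbors of Ava: Dee, Kim, Hal.

3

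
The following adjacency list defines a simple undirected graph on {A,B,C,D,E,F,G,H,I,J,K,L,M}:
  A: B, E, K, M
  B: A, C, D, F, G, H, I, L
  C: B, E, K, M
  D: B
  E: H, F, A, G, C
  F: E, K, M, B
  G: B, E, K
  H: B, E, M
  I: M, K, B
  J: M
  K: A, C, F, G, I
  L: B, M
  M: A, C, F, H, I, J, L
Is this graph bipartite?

Yes

Color {B, E, K, M} black and {A, C, D, F, G, H, I, J, L} white. No edge joins two same-colored vertices, so the graph is bipartite.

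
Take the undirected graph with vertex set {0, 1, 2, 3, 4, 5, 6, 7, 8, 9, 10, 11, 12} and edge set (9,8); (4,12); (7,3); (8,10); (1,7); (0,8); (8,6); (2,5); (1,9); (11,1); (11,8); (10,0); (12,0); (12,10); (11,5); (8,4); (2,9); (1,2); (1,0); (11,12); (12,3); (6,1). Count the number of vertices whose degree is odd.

Degrees: 0:4, 1:6, 2:3, 3:2, 4:2, 5:2, 6:2, 7:2, 8:6, 9:3, 10:3, 11:4, 12:5
Odd-degree vertices: 2, 9, 10, 12.

4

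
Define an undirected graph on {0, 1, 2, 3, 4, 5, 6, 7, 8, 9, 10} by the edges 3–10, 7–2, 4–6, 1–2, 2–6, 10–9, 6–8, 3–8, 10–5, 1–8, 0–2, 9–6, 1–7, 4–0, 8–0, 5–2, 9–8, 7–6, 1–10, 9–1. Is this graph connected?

Yes

Starting from 0 and exploring outward reaches every vertex (0, 2, 4, 8, 7, 5, 1, 6, 3, 9, 10); the graph is connected.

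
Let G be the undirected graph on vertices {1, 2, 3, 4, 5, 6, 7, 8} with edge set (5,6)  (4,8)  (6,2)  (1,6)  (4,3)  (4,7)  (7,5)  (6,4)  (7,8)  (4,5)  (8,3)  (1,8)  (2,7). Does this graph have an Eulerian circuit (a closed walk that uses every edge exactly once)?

No

Degrees: 1:2, 2:2, 3:2, 4:5, 5:3, 6:4, 7:4, 8:4
4, 5 have odd degree; an Eulerian circuit needs every degree to be even, so none exists.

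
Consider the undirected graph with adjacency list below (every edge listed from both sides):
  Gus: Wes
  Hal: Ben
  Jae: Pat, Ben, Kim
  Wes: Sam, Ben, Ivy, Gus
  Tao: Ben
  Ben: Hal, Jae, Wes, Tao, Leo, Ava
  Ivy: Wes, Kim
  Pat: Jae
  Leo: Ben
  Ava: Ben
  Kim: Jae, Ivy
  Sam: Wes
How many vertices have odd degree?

Degrees: Gus:1, Hal:1, Jae:3, Wes:4, Tao:1, Ben:6, Ivy:2, Pat:1, Leo:1, Ava:1, Kim:2, Sam:1
Odd-degree vertices: Gus, Hal, Jae, Tao, Pat, Leo, Ava, Sam.

8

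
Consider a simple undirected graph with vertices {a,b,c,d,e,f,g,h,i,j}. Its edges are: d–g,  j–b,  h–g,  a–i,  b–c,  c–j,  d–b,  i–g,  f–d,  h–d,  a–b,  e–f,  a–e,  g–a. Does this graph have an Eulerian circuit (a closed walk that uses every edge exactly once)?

Yes

Degrees: a:4, b:4, c:2, d:4, e:2, f:2, g:4, h:2, i:2, j:2
Every vertex has even degree and the edges form a single connected piece, so an Eulerian circuit exists.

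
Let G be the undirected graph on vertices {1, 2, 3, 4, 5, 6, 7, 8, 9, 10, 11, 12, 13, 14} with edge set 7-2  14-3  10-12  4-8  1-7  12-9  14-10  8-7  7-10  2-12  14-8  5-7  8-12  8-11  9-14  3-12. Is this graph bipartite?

Partition the vertices as {4, 6, 7, 11, 12, 13, 14} vs {1, 2, 3, 5, 8, 9, 10}. Each listed edge has one endpoint in each part, so the graph is bipartite.

Yes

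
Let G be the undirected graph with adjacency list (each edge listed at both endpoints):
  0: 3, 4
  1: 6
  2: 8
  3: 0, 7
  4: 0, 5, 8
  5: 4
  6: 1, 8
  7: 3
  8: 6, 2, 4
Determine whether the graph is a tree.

Yes

|V| = 9, |E| = 8.
It is connected with exactly 8 edges, hence acyclic — it is a tree.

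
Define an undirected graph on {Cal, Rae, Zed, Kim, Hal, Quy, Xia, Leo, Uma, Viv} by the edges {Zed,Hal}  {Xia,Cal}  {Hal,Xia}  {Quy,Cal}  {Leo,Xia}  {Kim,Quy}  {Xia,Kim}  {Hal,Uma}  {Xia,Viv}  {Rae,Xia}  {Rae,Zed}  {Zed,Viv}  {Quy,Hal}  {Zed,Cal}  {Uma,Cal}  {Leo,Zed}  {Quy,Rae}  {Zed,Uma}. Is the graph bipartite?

No

Hal-Uma-Zed-Hal is an odd cycle (length 3), and a bipartite graph can contain only even cycles.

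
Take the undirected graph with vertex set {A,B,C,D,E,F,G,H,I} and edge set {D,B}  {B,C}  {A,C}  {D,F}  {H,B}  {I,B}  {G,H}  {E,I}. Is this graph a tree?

|V| = 9, |E| = 8.
Connected and |E| = |V| - 1, which characterizes a tree.

Yes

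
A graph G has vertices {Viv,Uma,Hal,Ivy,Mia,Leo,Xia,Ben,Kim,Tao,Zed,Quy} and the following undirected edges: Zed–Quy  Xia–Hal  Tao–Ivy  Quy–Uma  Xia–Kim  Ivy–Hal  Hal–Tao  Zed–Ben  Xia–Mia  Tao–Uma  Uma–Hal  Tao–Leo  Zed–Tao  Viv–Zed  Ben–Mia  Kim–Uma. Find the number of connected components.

Component: {Viv, Uma, Hal, Ivy, Mia, Leo, Xia, Ben, Kim, Tao, Zed, Quy}

1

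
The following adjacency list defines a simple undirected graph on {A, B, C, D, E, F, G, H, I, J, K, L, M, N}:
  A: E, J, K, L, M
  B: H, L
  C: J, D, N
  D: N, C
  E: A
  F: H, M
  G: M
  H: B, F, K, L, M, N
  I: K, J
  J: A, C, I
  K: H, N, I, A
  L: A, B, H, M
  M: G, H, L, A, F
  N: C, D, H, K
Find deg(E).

Neighbors of E: A.

1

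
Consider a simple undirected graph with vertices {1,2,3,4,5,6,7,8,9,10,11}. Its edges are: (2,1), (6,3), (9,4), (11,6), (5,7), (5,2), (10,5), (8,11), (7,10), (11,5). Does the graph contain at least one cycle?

Yes

|V| = 11, |E| = 10, number of components = 2.
Since 10 > 11 - 2, a cycle must exist; for instance 5-10-7-5.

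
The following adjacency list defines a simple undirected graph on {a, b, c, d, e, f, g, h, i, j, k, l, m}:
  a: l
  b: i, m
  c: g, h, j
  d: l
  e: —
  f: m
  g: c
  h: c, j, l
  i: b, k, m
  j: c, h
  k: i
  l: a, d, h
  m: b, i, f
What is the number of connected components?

3

Component: {e}
Component: {b, f, i, k, m}
Component: {a, c, d, g, h, j, l}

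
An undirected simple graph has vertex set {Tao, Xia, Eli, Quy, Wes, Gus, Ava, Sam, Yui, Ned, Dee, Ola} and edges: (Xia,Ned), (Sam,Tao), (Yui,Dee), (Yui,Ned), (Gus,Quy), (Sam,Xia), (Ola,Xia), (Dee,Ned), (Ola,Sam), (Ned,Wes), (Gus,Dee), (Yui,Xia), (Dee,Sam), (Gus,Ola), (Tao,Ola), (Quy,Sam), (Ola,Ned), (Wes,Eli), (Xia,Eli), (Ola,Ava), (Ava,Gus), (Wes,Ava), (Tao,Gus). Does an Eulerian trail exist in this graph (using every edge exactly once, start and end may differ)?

Degrees: Tao:3, Xia:5, Eli:2, Quy:2, Wes:3, Gus:5, Ava:3, Sam:5, Yui:3, Ned:5, Dee:4, Ola:6
Odd-degree vertices: Tao, Xia, Wes, Gus, Ava, Sam, Yui, Ned (8 total).
With 8 odd-degree vertices (more than two), no single trail can use every edge.

No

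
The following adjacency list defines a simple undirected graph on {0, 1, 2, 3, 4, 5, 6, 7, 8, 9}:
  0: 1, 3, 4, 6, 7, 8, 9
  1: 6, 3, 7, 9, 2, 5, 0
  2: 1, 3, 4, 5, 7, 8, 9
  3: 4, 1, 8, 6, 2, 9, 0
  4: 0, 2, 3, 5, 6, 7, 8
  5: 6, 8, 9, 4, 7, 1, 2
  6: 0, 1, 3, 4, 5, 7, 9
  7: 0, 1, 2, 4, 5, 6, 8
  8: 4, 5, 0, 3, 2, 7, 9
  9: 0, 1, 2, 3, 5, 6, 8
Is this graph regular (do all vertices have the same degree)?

Yes

Degrees: 0:7, 1:7, 2:7, 3:7, 4:7, 5:7, 6:7, 7:7, 8:7, 9:7
All degrees equal 7; the graph is regular.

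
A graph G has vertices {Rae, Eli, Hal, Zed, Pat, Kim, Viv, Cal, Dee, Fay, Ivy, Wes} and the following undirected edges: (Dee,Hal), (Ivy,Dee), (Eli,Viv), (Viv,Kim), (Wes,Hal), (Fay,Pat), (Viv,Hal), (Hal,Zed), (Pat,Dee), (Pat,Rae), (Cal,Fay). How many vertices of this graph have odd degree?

10

Degrees: Rae:1, Eli:1, Hal:4, Zed:1, Pat:3, Kim:1, Viv:3, Cal:1, Dee:3, Fay:2, Ivy:1, Wes:1
Odd-degree vertices: Rae, Eli, Zed, Pat, Kim, Viv, Cal, Dee, Ivy, Wes.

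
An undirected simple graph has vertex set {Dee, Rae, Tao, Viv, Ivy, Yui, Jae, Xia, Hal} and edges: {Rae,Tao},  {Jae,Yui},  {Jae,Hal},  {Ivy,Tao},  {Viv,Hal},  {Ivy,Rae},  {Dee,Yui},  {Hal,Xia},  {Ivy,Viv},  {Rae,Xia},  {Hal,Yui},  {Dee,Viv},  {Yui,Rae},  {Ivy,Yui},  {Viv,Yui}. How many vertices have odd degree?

0

Degrees: Dee:2, Rae:4, Tao:2, Viv:4, Ivy:4, Yui:6, Jae:2, Xia:2, Hal:4
Odd-degree vertices: none.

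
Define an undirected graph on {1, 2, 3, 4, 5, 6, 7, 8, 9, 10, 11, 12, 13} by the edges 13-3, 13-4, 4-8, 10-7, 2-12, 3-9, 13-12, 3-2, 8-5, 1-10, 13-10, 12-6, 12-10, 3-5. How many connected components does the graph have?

2

Component: {11}
Component: {1, 2, 3, 4, 5, 6, 7, 8, 9, 10, 12, 13}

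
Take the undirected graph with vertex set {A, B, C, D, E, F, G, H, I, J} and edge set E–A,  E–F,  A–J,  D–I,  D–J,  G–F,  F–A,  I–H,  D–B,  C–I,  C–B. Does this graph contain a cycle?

The graph has 10 vertices, 11 edges, and 1 connected component.
Since 11 > 10 - 1, a cycle must exist; for instance A-F-E-A.

Yes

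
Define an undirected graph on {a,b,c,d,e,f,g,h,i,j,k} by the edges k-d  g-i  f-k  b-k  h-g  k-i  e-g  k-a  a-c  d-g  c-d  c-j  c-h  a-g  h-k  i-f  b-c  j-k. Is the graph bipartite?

No

The cycle f-i-k-f has length 3, which is odd, so the graph is not bipartite.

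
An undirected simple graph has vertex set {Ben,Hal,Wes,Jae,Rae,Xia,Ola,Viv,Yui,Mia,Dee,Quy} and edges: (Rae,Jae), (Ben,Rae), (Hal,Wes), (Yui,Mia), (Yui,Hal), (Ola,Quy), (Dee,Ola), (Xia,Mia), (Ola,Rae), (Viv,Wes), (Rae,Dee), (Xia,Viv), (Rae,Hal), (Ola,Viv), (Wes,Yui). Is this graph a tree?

|V| = 12, |E| = 15.
A tree on 12 vertices has exactly 11 edges; this graph has 15, so it contains a cycle and is not a tree.

No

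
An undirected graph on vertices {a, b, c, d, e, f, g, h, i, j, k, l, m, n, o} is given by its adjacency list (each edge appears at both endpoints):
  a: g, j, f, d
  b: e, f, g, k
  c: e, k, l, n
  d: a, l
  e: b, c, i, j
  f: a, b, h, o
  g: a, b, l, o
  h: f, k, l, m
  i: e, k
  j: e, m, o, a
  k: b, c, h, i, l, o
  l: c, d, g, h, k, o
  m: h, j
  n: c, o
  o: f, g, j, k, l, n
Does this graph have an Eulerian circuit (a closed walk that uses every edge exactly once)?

Yes

Degrees: a:4, b:4, c:4, d:2, e:4, f:4, g:4, h:4, i:2, j:4, k:6, l:6, m:2, n:2, o:6
All degrees are even and the non-isolated vertices are connected — an Eulerian circuit exists.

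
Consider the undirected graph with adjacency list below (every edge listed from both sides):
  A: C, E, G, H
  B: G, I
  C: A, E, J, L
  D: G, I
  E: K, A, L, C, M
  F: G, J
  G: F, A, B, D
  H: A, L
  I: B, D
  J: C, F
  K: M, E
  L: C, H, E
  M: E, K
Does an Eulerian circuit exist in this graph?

Degrees: A:4, B:2, C:4, D:2, E:5, F:2, G:4, H:2, I:2, J:2, K:2, L:3, M:2
Vertices with odd degree: E, L. An Eulerian circuit requires all degrees even.

No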